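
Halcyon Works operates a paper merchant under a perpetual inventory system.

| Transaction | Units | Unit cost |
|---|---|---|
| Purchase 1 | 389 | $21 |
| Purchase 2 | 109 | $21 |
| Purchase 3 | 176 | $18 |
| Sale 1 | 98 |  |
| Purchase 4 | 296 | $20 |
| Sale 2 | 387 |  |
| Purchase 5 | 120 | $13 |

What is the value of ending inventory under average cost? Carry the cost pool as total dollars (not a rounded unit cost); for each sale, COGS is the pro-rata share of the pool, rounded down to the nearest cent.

After Purchase 1: 389 on hand, pool $8,169.00 (≈ $21.0000 each)
After Purchase 2: 498 on hand, pool $10,458.00 (≈ $21.0000 each)
After Purchase 3: 674 on hand, pool $13,626.00 (≈ $20.2166 each)
Sale 1, sell 98: 98/674 × $13,626.00 → $1,981.22
After Purchase 4: 872 on hand, pool $17,564.78 (≈ $20.1431 each)
Sale 2, sell 387: 387/872 × $17,564.78 → $7,795.37
After Purchase 5: 605 on hand, pool $11,329.41 (≈ $18.7263 each)
Total COGS = $1,981.22 + $7,795.37 = $9,776.59
Ending inventory (cost pool remaining) = $11,329.41

Ending inventory = $11,329.41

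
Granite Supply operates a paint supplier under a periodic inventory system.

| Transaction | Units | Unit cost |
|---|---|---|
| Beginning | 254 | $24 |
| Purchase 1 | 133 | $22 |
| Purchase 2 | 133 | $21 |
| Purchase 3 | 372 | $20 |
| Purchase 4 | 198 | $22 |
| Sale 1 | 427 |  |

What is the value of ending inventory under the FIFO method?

Ending inventory = $13,749

Sale 1 (427) [FIFO — oldest first]: 254 @ $24 + 133 @ $22 + 40 @ $21 = $9,862
Ending inventory: 93 @ $21 + 372 @ $20 + 198 @ $22 = $13,749
Check: goods available $23,611 = COGS $9,862 + ending $13,749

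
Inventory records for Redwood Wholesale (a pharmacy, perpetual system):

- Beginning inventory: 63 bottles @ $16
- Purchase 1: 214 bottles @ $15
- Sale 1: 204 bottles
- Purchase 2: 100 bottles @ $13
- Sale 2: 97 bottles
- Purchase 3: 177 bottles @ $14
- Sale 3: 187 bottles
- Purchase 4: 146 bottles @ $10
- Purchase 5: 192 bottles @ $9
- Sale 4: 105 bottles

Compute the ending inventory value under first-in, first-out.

Ending inventory = $2,798

Sale 1 (204) [FIFO — oldest first]: 63 @ $16 + 141 @ $15 = $3,123
Sale 2 (97) [FIFO — oldest first]: 73 @ $15 + 24 @ $13 = $1,407
Sale 3 (187) [FIFO — oldest first]: 76 @ $13 + 111 @ $14 = $2,542
Sale 4 (105) [FIFO — oldest first]: 66 @ $14 + 39 @ $10 = $1,314
Total COGS = $3,123 + $1,407 + $2,542 + $1,314 = $8,386
Ending inventory: 107 @ $10 + 192 @ $9 = $2,798
Check: goods available $11,184 = COGS $8,386 + ending $2,798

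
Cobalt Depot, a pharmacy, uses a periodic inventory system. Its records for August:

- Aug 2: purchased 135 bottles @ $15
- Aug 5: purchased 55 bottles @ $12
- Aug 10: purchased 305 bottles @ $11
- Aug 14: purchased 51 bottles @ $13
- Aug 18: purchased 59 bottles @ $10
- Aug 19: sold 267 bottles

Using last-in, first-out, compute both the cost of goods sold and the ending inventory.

Aug 19, 267 sold [LIFO — newest first]: 59 @ $10 + 51 @ $13 + 157 @ $11 = $2,980
Ending inventory: 135 @ $15 + 55 @ $12 + 148 @ $11 = $4,313
Check: goods available $7,293 = COGS $2,980 + ending $4,313

COGS = $2,980; ending inventory = $4,313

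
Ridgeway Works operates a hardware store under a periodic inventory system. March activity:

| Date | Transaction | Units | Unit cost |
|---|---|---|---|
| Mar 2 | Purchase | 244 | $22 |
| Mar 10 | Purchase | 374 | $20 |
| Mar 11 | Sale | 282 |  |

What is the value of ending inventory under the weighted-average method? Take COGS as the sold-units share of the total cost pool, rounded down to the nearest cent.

Mar 11, sell 282: 282/618 × $12,848.00 → $5,862.67
Ending inventory (cost pool remaining) = $6,985.33
Check: goods available $12,848.00 = COGS $5,862.67 + ending $6,985.33

Ending inventory = $6,985.33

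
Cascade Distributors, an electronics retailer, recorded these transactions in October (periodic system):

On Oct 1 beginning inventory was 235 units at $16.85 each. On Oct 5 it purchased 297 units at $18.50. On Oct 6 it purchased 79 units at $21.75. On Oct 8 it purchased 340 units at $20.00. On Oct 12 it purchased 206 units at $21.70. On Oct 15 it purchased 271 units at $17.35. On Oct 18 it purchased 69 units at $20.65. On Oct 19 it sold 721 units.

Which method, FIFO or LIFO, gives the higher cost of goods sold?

LIFO

FIFO COGS: 235 @ $16.85 + 297 @ $18.50 + 79 @ $21.75 + 110 @ $20.00 = $13,372.50
LIFO COGS: 69 @ $20.65 + 271 @ $17.35 + 206 @ $21.70 + 175 @ $20.00 = $14,096.90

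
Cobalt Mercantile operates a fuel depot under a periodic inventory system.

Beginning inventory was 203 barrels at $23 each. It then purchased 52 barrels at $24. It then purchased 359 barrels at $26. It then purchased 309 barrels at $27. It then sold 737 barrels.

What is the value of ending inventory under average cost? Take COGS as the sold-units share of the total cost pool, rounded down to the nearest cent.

Sale 1, sell 737: 737/923 × $23,594.00 → $18,839.41
Ending inventory (cost pool remaining) = $4,754.59

Ending inventory = $4,754.59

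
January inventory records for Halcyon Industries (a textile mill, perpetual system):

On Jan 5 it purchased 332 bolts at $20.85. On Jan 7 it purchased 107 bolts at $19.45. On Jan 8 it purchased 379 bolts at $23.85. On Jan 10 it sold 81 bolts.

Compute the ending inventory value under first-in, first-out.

Jan 10, 81 sold [FIFO — oldest first]: 81 @ $20.85 = $1,688.85
Ending inventory: 251 @ $20.85 + 107 @ $19.45 + 379 @ $23.85 = $16,353.65

Ending inventory = $16,353.65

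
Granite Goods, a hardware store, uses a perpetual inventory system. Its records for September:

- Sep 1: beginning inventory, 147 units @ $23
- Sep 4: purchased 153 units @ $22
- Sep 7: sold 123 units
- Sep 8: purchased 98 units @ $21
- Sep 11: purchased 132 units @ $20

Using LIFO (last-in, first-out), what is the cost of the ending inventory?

Ending inventory = $8,739

Sep 7, 123 sold [LIFO — newest first]: 123 @ $22 = $2,706
Ending inventory: 147 @ $23 + 30 @ $22 + 98 @ $21 + 132 @ $20 = $8,739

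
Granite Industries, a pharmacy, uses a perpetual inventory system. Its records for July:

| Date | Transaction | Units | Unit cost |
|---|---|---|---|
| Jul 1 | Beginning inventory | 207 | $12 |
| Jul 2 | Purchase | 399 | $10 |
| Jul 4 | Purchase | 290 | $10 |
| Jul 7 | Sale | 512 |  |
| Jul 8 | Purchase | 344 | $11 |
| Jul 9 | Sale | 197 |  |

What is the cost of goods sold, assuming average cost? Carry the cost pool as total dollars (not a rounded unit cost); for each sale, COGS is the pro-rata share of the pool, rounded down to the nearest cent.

After Jul 1: 207 on hand, pool $2,484.00 (≈ $12.0000 each)
After Jul 2: 606 on hand, pool $6,474.00 (≈ $10.6832 each)
After Jul 4: 896 on hand, pool $9,374.00 (≈ $10.4621 each)
Jul 7, sell 512: 512/896 × $9,374.00 → $5,356.57
After Jul 8: 728 on hand, pool $7,801.43 (≈ $10.7163 each)
Jul 9, sell 197: 197/728 × $7,801.43 → $2,111.10
Total COGS = $5,356.57 + $2,111.10 = $7,467.67
Ending inventory (cost pool remaining) = $5,690.33
Check: goods available $13,158.00 = COGS $7,467.67 + ending $5,690.33

COGS = $7,467.67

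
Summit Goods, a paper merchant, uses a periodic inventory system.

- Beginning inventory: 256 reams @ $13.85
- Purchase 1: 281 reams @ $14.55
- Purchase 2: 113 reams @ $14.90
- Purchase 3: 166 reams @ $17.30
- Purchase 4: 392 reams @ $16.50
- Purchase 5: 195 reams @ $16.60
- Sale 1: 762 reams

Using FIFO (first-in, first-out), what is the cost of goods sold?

COGS = $11,255.45

Sale 1 (762) [FIFO — oldest first]: 256 @ $13.85 + 281 @ $14.55 + 113 @ $14.90 + 112 @ $17.30 = $11,255.45
Ending inventory: 54 @ $17.30 + 392 @ $16.50 + 195 @ $16.60 = $10,639.20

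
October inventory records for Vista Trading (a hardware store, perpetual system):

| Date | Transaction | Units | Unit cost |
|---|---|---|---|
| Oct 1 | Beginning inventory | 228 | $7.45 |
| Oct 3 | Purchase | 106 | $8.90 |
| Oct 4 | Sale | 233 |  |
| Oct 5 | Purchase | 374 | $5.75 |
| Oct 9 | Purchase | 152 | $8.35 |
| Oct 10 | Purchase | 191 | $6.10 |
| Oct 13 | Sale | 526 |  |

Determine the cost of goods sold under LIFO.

COGS = $5,376.10

Oct 4, 233 sold [LIFO — newest first]: 106 @ $8.90 + 127 @ $7.45 = $1,889.55
Oct 13, 526 sold [LIFO — newest first]: 191 @ $6.10 + 152 @ $8.35 + 183 @ $5.75 = $3,486.55
Total COGS = $1,889.55 + $3,486.55 = $5,376.10
Ending inventory: 101 @ $7.45 + 191 @ $5.75 = $1,850.70
Check: goods available $7,226.80 = COGS $5,376.10 + ending $1,850.70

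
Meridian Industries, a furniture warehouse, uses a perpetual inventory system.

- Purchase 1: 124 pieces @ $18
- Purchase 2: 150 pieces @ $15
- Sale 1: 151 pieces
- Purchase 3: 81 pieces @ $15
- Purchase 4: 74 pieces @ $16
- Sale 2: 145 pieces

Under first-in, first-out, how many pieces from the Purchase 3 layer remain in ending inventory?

59

Sale 1 (151) [FIFO — oldest first]: 124 @ $18 + 27 @ $15 = $2,637
Sale 2 (145) [FIFO — oldest first]: 123 @ $15 + 22 @ $15 = $2,175
Total COGS = $2,637 + $2,175 = $4,812
Ending inventory: 59 @ $15 + 74 @ $16 = $2,069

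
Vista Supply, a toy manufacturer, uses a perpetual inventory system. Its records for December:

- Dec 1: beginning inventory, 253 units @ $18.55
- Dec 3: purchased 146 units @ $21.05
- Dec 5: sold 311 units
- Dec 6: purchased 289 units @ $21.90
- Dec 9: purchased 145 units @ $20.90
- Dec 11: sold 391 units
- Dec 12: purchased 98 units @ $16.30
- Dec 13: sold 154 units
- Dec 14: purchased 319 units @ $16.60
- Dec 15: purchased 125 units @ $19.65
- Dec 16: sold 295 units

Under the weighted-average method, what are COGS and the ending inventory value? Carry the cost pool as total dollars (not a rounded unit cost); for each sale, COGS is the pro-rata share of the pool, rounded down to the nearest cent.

After Dec 1: 253 on hand, pool $4,693.15 (≈ $18.5500 each)
After Dec 3: 399 on hand, pool $7,766.45 (≈ $19.4648 each)
Dec 5, sell 311: 311/399 × $7,766.45 → $6,053.54
After Dec 6: 377 on hand, pool $8,042.01 (≈ $21.3316 each)
After Dec 9: 522 on hand, pool $11,072.51 (≈ $21.2117 each)
Dec 11, sell 391: 391/522 × $11,072.51 → $8,293.77
After Dec 12: 229 on hand, pool $4,376.14 (≈ $19.1098 each)
Dec 13, sell 154: 154/229 × $4,376.14 → $2,942.90
After Dec 14: 394 on hand, pool $6,728.64 (≈ $17.0778 each)
After Dec 15: 519 on hand, pool $9,184.89 (≈ $17.6973 each)
Dec 16, sell 295: 295/519 × $9,184.89 → $5,220.69
Total COGS = $6,053.54 + $8,293.77 + $2,942.90 + $5,220.69 = $22,510.90
Ending inventory (cost pool remaining) = $3,964.20

COGS = $22,510.90; ending inventory = $3,964.20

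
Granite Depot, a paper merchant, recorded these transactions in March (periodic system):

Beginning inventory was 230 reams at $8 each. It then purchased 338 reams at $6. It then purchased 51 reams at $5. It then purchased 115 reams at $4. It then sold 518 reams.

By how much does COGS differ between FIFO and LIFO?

$713

FIFO COGS: 230 @ $8 + 288 @ $6 = $3,568
LIFO COGS: 115 @ $4 + 51 @ $5 + 338 @ $6 + 14 @ $8 = $2,855
Difference = |$3,568 − $2,855| = $713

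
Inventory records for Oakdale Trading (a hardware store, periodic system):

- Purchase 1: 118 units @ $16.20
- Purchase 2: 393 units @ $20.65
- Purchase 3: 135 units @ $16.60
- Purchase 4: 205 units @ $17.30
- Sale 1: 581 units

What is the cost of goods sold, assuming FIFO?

Sale 1 (581) [FIFO — oldest first]: 118 @ $16.20 + 393 @ $20.65 + 70 @ $16.60 = $11,189.05
Ending inventory: 65 @ $16.60 + 205 @ $17.30 = $4,625.50
Check: goods available $15,814.55 = COGS $11,189.05 + ending $4,625.50

COGS = $11,189.05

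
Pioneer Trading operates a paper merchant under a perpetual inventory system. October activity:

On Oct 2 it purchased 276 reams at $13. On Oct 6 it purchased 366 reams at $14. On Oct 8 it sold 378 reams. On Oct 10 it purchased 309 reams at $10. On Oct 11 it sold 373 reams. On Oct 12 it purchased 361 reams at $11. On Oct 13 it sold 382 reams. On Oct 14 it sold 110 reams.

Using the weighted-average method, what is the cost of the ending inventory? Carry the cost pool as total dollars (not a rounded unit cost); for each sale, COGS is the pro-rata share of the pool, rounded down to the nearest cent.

Ending inventory = $774.87

After Oct 2: 276 on hand, pool $3,588.00 (≈ $13.0000 each)
After Oct 6: 642 on hand, pool $8,712.00 (≈ $13.5701 each)
Oct 8, sell 378: 378/642 × $8,712.00 → $5,129.49
After Oct 10: 573 on hand, pool $6,672.51 (≈ $11.6449 each)
Oct 11, sell 373: 373/573 × $6,672.51 → $4,343.53
After Oct 12: 561 on hand, pool $6,299.98 (≈ $11.2299 each)
Oct 13, sell 382: 382/561 × $6,299.98 → $4,289.82
Oct 14, sell 110: 110/179 × $2,010.16 → $1,235.29
Total COGS = $5,129.49 + $4,343.53 + $4,289.82 + $1,235.29 = $14,998.13
Ending inventory (cost pool remaining) = $774.87
Check: goods available $15,773.00 = COGS $14,998.13 + ending $774.87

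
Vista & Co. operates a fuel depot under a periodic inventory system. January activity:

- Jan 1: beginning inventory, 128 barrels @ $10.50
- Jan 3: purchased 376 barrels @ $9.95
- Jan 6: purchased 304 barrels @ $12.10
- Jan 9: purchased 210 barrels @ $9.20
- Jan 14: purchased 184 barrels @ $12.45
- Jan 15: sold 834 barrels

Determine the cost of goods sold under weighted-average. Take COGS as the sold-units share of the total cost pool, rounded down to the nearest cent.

COGS = $9,010.53

Jan 15, sell 834: 834/1202 × $12,986.40 → $9,010.53
Ending inventory (cost pool remaining) = $3,975.87
Check: goods available $12,986.40 = COGS $9,010.53 + ending $3,975.87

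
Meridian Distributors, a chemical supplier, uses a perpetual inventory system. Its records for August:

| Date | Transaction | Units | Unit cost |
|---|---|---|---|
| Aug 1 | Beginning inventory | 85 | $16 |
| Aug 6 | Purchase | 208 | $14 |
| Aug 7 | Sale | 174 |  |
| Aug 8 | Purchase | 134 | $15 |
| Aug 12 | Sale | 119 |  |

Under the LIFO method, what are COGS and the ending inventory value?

COGS = $4,221; ending inventory = $2,061

Aug 7, 174 sold [LIFO — newest first]: 174 @ $14 = $2,436
Aug 12, 119 sold [LIFO — newest first]: 119 @ $15 = $1,785
Total COGS = $2,436 + $1,785 = $4,221
Ending inventory: 85 @ $16 + 34 @ $14 + 15 @ $15 = $2,061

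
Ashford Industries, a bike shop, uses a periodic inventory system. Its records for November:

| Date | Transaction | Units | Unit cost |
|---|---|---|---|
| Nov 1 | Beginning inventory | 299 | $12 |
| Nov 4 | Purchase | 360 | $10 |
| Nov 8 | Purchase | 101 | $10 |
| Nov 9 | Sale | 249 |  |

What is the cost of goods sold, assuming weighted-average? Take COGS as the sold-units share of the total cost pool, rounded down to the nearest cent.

COGS = $2,685.92

Nov 9, sell 249: 249/760 × $8,198.00 → $2,685.92
Ending inventory (cost pool remaining) = $5,512.08
Check: goods available $8,198.00 = COGS $2,685.92 + ending $5,512.08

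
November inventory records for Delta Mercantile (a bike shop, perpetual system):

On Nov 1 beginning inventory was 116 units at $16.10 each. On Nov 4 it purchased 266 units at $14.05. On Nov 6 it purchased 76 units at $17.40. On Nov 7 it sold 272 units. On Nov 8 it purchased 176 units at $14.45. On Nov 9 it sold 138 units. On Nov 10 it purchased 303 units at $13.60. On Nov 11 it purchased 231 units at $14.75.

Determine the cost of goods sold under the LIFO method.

COGS = $6,070.30

Nov 7, 272 sold [LIFO — newest first]: 76 @ $17.40 + 196 @ $14.05 = $4,076.20
Nov 9, 138 sold [LIFO — newest first]: 138 @ $14.45 = $1,994.10
Total COGS = $4,076.20 + $1,994.10 = $6,070.30
Ending inventory: 116 @ $16.10 + 70 @ $14.05 + 38 @ $14.45 + 303 @ $13.60 + 231 @ $14.75 = $10,928.25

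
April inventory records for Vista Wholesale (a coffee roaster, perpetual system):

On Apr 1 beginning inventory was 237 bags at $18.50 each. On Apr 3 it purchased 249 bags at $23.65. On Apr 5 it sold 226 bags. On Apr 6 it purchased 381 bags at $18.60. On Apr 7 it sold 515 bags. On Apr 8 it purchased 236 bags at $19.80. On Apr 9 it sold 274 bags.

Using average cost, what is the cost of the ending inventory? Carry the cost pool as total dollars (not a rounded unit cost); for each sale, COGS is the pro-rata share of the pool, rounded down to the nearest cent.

After Apr 1: 237 on hand, pool $4,384.50 (≈ $18.5000 each)
After Apr 3: 486 on hand, pool $10,273.35 (≈ $21.1386 each)
Apr 5, sell 226: 226/486 × $10,273.35 → $4,777.31
After Apr 6: 641 on hand, pool $12,582.64 (≈ $19.6297 each)
Apr 7, sell 515: 515/641 × $12,582.64 → $10,109.29
After Apr 8: 362 on hand, pool $7,146.15 (≈ $19.7407 each)
Apr 9, sell 274: 274/362 × $7,146.15 → $5,408.96
Total COGS = $4,777.31 + $10,109.29 + $5,408.96 = $20,295.56
Ending inventory (cost pool remaining) = $1,737.19
Check: goods available $22,032.75 = COGS $20,295.56 + ending $1,737.19

Ending inventory = $1,737.19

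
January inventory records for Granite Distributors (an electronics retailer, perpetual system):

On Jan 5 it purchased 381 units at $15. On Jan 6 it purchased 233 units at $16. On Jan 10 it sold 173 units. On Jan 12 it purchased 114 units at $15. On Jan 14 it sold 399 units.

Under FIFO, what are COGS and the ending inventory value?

Jan 10, 173 sold [FIFO — oldest first]: 173 @ $15 = $2,595
Jan 14, 399 sold [FIFO — oldest first]: 208 @ $15 + 191 @ $16 = $6,176
Total COGS = $2,595 + $6,176 = $8,771
Ending inventory: 42 @ $16 + 114 @ $15 = $2,382
Check: goods available $11,153 = COGS $8,771 + ending $2,382

COGS = $8,771; ending inventory = $2,382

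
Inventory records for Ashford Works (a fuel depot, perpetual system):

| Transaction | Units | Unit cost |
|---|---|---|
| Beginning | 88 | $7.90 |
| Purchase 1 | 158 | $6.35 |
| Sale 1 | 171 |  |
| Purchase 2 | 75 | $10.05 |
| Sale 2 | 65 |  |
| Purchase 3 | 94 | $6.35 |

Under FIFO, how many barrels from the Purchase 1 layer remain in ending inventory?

Sale 1 (171) [FIFO — oldest first]: 88 @ $7.90 + 83 @ $6.35 = $1,222.25
Sale 2 (65) [FIFO — oldest first]: 65 @ $6.35 = $412.75
Total COGS = $1,222.25 + $412.75 = $1,635.00
Ending inventory: 10 @ $6.35 + 75 @ $10.05 + 94 @ $6.35 = $1,414.15

10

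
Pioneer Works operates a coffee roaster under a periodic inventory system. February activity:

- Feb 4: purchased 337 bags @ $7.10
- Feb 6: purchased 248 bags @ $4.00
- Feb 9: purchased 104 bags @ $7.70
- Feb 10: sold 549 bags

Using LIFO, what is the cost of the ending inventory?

Feb 10, 549 sold [LIFO — newest first]: 104 @ $7.70 + 248 @ $4.00 + 197 @ $7.10 = $3,191.50
Ending inventory: 140 @ $7.10 = $994.00
Check: goods available $4,185.50 = COGS $3,191.50 + ending $994.00

Ending inventory = $994.00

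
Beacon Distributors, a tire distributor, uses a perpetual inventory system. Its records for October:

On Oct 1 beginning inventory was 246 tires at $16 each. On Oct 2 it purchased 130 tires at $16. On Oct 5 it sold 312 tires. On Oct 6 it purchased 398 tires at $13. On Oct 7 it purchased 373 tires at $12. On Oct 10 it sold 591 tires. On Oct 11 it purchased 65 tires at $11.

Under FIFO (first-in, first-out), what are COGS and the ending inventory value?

COGS = $12,738; ending inventory = $3,643

Oct 5, 312 sold [FIFO — oldest first]: 246 @ $16 + 66 @ $16 = $4,992
Oct 10, 591 sold [FIFO — oldest first]: 64 @ $16 + 398 @ $13 + 129 @ $12 = $7,746
Total COGS = $4,992 + $7,746 = $12,738
Ending inventory: 244 @ $12 + 65 @ $11 = $3,643
Check: goods available $16,381 = COGS $12,738 + ending $3,643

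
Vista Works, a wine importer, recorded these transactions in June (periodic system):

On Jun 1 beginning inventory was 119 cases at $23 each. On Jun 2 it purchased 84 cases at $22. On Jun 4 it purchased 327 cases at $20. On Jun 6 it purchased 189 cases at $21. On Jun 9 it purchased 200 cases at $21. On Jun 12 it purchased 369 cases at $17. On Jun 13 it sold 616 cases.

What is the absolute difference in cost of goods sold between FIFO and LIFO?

FIFO COGS: 119 @ $23 + 84 @ $22 + 327 @ $20 + 86 @ $21 = $12,931
LIFO COGS: 369 @ $17 + 200 @ $21 + 47 @ $21 = $11,460
Difference = |$12,931 − $11,460| = $1,471

$1,471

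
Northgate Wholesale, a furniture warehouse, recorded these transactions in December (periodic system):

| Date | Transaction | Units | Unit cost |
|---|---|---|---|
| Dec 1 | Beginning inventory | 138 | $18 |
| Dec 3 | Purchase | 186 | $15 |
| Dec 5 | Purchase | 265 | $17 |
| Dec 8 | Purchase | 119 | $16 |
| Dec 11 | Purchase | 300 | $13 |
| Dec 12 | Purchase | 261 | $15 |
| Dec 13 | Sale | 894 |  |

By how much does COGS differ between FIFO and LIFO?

FIFO COGS: 138 @ $18 + 186 @ $15 + 265 @ $17 + 119 @ $16 + 186 @ $13 = $14,101
LIFO COGS: 261 @ $15 + 300 @ $13 + 119 @ $16 + 214 @ $17 = $13,357
Difference = |$14,101 − $13,357| = $744

$744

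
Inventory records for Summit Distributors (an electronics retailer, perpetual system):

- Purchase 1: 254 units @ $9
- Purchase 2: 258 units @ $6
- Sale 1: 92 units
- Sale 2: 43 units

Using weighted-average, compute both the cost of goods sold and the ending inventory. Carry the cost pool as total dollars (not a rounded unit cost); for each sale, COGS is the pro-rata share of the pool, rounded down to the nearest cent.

COGS = $1,010.91; ending inventory = $2,823.09

After Purchase 1: 254 on hand, pool $2,286.00 (≈ $9.0000 each)
After Purchase 2: 512 on hand, pool $3,834.00 (≈ $7.4883 each)
Sale 1, sell 92: 92/512 × $3,834.00 → $688.92
Sale 2, sell 43: 43/420 × $3,145.08 → $321.99
Total COGS = $688.92 + $321.99 = $1,010.91
Ending inventory (cost pool remaining) = $2,823.09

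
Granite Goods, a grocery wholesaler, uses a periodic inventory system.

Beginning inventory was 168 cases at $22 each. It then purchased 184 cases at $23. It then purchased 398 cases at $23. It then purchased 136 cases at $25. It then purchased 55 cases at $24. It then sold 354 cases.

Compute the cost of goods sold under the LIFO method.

COGS = $8,469

Sale 1 (354) [LIFO — newest first]: 55 @ $24 + 136 @ $25 + 163 @ $23 = $8,469
Ending inventory: 168 @ $22 + 184 @ $23 + 235 @ $23 = $13,333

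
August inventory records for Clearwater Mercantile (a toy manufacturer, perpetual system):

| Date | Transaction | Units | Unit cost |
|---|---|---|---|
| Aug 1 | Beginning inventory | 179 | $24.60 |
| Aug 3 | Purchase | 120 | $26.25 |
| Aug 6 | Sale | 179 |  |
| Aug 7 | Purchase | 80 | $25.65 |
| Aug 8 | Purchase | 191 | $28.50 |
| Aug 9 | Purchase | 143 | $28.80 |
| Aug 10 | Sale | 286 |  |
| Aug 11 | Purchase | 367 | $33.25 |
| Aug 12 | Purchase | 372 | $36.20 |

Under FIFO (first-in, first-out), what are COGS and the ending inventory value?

COGS = $12,056.40; ending inventory = $32,780.05

Aug 6, 179 sold [FIFO — oldest first]: 179 @ $24.60 = $4,403.40
Aug 10, 286 sold [FIFO — oldest first]: 120 @ $26.25 + 80 @ $25.65 + 86 @ $28.50 = $7,653.00
Total COGS = $4,403.40 + $7,653.00 = $12,056.40
Ending inventory: 105 @ $28.50 + 143 @ $28.80 + 367 @ $33.25 + 372 @ $36.20 = $32,780.05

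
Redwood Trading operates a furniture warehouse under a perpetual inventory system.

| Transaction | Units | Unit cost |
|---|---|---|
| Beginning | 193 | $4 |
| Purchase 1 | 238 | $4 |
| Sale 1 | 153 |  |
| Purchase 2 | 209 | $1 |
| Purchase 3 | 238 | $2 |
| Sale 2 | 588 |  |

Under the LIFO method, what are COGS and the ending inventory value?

COGS = $1,861; ending inventory = $548

Sale 1 (153) [LIFO — newest first]: 153 @ $4 = $612
Sale 2 (588) [LIFO — newest first]: 238 @ $2 + 209 @ $1 + 85 @ $4 + 56 @ $4 = $1,249
Total COGS = $612 + $1,249 = $1,861
Ending inventory: 137 @ $4 = $548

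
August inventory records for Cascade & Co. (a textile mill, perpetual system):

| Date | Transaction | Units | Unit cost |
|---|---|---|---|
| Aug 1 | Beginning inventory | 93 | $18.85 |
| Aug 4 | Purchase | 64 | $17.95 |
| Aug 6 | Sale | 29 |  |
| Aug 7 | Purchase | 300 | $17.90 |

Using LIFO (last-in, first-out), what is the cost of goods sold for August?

COGS = $520.55

Aug 6, 29 sold [LIFO — newest first]: 29 @ $17.95 = $520.55
Ending inventory: 93 @ $18.85 + 35 @ $17.95 + 300 @ $17.90 = $7,751.30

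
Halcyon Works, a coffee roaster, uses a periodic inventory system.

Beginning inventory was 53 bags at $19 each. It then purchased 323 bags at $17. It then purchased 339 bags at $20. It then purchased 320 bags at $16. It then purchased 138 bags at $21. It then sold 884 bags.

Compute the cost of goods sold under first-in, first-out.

COGS = $15,982

Sale 1 (884) [FIFO — oldest first]: 53 @ $19 + 323 @ $17 + 339 @ $20 + 169 @ $16 = $15,982
Ending inventory: 151 @ $16 + 138 @ $21 = $5,314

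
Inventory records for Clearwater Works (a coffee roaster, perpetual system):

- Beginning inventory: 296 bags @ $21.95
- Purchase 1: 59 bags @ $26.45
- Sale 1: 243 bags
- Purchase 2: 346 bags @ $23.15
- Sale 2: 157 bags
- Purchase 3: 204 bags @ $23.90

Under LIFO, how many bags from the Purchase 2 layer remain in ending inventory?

Sale 1 (243) [LIFO — newest first]: 59 @ $26.45 + 184 @ $21.95 = $5,599.35
Sale 2 (157) [LIFO — newest first]: 157 @ $23.15 = $3,634.55
Total COGS = $5,599.35 + $3,634.55 = $9,233.90
Ending inventory: 112 @ $21.95 + 189 @ $23.15 + 204 @ $23.90 = $11,709.35

189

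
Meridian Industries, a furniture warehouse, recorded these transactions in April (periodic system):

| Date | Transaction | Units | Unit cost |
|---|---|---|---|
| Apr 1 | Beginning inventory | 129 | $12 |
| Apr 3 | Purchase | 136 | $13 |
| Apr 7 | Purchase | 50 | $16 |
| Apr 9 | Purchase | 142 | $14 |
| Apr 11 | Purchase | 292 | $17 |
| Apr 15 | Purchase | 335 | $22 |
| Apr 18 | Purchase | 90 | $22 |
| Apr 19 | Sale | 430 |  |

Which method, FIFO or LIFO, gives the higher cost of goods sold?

FIFO COGS: 129 @ $12 + 136 @ $13 + 50 @ $16 + 115 @ $14 = $5,726
LIFO COGS: 90 @ $22 + 335 @ $22 + 5 @ $17 = $9,435

LIFO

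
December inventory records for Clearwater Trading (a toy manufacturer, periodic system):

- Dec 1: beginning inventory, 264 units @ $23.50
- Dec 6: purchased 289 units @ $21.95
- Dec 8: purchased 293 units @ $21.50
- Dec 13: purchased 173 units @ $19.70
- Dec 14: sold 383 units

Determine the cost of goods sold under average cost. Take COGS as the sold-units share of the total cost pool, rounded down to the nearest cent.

Dec 14, sell 383: 383/1019 × $22,255.15 → $8,364.79
Ending inventory (cost pool remaining) = $13,890.36
Check: goods available $22,255.15 = COGS $8,364.79 + ending $13,890.36

COGS = $8,364.79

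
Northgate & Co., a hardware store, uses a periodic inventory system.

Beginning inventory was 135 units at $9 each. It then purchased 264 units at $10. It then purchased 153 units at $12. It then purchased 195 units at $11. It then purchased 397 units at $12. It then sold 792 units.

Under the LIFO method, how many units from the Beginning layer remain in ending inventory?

Sale 1 (792) [LIFO — newest first]: 397 @ $12 + 195 @ $11 + 153 @ $12 + 47 @ $10 = $9,215
Ending inventory: 135 @ $9 + 217 @ $10 = $3,385
Check: goods available $12,600 = COGS $9,215 + ending $3,385

135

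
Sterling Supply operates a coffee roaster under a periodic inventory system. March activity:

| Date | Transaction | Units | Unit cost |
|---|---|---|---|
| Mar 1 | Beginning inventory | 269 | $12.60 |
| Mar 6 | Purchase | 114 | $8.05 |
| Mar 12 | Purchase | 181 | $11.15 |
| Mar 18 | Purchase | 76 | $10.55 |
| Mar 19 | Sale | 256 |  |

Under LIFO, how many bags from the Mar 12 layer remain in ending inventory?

1

Mar 19, 256 sold [LIFO — newest first]: 76 @ $10.55 + 180 @ $11.15 = $2,808.80
Ending inventory: 269 @ $12.60 + 114 @ $8.05 + 1 @ $11.15 = $4,318.25
Check: goods available $7,127.05 = COGS $2,808.80 + ending $4,318.25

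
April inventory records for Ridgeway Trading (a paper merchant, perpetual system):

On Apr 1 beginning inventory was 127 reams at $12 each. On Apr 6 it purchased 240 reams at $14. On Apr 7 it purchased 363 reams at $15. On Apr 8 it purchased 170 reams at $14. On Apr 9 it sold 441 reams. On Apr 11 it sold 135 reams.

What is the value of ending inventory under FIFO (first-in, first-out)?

Apr 9, 441 sold [FIFO — oldest first]: 127 @ $12 + 240 @ $14 + 74 @ $15 = $5,994
Apr 11, 135 sold [FIFO — oldest first]: 135 @ $15 = $2,025
Total COGS = $5,994 + $2,025 = $8,019
Ending inventory: 154 @ $15 + 170 @ $14 = $4,690

Ending inventory = $4,690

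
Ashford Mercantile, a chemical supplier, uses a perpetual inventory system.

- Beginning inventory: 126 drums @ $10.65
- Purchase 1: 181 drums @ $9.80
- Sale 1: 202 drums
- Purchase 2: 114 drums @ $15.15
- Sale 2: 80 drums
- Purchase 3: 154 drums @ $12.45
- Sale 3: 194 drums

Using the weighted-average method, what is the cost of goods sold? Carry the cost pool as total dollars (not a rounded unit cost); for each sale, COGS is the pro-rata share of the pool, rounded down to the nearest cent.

After Beginning: 126 on hand, pool $1,341.90 (≈ $10.6500 each)
After Purchase 1: 307 on hand, pool $3,115.70 (≈ $10.1489 each)
Sale 1, sell 202: 202/307 × $3,115.70 → $2,050.06
After Purchase 2: 219 on hand, pool $2,792.74 (≈ $12.7522 each)
Sale 2, sell 80: 80/219 × $2,792.74 → $1,020.17
After Purchase 3: 293 on hand, pool $3,689.87 (≈ $12.5934 each)
Sale 3, sell 194: 194/293 × $3,689.87 → $2,443.12
Total COGS = $2,050.06 + $1,020.17 + $2,443.12 = $5,513.35
Ending inventory (cost pool remaining) = $1,246.75

COGS = $5,513.35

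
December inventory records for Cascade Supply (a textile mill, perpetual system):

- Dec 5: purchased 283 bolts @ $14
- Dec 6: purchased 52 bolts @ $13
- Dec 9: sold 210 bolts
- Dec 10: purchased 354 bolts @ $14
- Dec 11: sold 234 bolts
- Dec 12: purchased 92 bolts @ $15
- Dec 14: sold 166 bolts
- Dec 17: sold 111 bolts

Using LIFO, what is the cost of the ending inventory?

Ending inventory = $840

Dec 9, 210 sold [LIFO — newest first]: 52 @ $13 + 158 @ $14 = $2,888
Dec 11, 234 sold [LIFO — newest first]: 234 @ $14 = $3,276
Dec 14, 166 sold [LIFO — newest first]: 92 @ $15 + 74 @ $14 = $2,416
Dec 17, 111 sold [LIFO — newest first]: 46 @ $14 + 65 @ $14 = $1,554
Total COGS = $2,888 + $3,276 + $2,416 + $1,554 = $10,134
Ending inventory: 60 @ $14 = $840
Check: goods available $10,974 = COGS $10,134 + ending $840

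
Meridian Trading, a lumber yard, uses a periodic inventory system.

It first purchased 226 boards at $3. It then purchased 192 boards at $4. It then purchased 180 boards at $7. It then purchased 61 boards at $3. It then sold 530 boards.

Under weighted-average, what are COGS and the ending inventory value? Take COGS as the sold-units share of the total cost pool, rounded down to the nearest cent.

COGS = $2,323.47; ending inventory = $565.53

Sale 1, sell 530: 530/659 × $2,889.00 → $2,323.47
Ending inventory (cost pool remaining) = $565.53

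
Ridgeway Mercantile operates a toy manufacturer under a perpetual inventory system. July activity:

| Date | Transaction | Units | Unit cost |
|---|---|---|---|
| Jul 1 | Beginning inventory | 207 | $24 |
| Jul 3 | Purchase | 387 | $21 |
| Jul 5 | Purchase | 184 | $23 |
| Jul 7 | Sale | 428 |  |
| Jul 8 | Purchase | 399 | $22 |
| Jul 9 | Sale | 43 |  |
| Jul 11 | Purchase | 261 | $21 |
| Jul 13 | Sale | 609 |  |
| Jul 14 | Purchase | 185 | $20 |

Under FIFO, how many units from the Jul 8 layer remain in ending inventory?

97

Jul 7, 428 sold [FIFO — oldest first]: 207 @ $24 + 221 @ $21 = $9,609
Jul 9, 43 sold [FIFO — oldest first]: 43 @ $21 = $903
Jul 13, 609 sold [FIFO — oldest first]: 123 @ $21 + 184 @ $23 + 302 @ $22 = $13,459
Total COGS = $9,609 + $903 + $13,459 = $23,971
Ending inventory: 97 @ $22 + 261 @ $21 + 185 @ $20 = $11,315
Check: goods available $35,286 = COGS $23,971 + ending $11,315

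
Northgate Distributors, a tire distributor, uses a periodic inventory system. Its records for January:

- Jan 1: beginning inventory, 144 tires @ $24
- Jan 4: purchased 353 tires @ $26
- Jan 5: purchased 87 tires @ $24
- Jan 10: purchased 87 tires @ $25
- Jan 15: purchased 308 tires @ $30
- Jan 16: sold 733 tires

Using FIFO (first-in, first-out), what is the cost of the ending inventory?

Ending inventory = $7,380

Jan 16, 733 sold [FIFO — oldest first]: 144 @ $24 + 353 @ $26 + 87 @ $24 + 87 @ $25 + 62 @ $30 = $18,757
Ending inventory: 246 @ $30 = $7,380
Check: goods available $26,137 = COGS $18,757 + ending $7,380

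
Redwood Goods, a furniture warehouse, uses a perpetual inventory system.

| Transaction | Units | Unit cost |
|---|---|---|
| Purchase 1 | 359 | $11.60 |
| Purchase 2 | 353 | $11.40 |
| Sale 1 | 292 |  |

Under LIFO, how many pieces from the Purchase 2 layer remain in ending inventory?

61

Sale 1 (292) [LIFO — newest first]: 292 @ $11.40 = $3,328.80
Ending inventory: 359 @ $11.60 + 61 @ $11.40 = $4,859.80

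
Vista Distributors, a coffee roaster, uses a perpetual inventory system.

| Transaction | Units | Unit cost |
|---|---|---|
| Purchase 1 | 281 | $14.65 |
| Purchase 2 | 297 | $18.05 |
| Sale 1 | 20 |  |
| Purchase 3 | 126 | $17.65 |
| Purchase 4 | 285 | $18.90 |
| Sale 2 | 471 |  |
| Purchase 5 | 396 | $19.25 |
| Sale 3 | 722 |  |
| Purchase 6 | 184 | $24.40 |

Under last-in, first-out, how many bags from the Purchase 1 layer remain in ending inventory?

172

Sale 1 (20) [LIFO — newest first]: 20 @ $18.05 = $361.00
Sale 2 (471) [LIFO — newest first]: 285 @ $18.90 + 126 @ $17.65 + 60 @ $18.05 = $8,693.40
Sale 3 (722) [LIFO — newest first]: 396 @ $19.25 + 217 @ $18.05 + 109 @ $14.65 = $13,136.70
Total COGS = $361.00 + $8,693.40 + $13,136.70 = $22,191.10
Ending inventory: 172 @ $14.65 + 184 @ $24.40 = $7,009.40
Check: goods available $29,200.50 = COGS $22,191.10 + ending $7,009.40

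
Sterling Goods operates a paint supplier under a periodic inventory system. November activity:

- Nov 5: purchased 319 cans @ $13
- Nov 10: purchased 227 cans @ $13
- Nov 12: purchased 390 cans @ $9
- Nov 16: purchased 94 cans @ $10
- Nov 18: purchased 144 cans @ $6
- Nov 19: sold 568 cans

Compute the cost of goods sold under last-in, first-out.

COGS = $4,774

Nov 19, 568 sold [LIFO — newest first]: 144 @ $6 + 94 @ $10 + 330 @ $9 = $4,774
Ending inventory: 319 @ $13 + 227 @ $13 + 60 @ $9 = $7,638
Check: goods available $12,412 = COGS $4,774 + ending $7,638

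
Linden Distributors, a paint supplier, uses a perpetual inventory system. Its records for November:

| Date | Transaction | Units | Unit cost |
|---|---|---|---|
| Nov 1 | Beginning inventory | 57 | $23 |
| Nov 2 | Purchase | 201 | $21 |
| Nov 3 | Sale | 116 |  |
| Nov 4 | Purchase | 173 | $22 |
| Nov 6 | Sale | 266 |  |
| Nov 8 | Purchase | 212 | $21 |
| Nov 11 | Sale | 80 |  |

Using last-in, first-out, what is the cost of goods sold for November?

COGS = $9,891

Nov 3, 116 sold [LIFO — newest first]: 116 @ $21 = $2,436
Nov 6, 266 sold [LIFO — newest first]: 173 @ $22 + 85 @ $21 + 8 @ $23 = $5,775
Nov 11, 80 sold [LIFO — newest first]: 80 @ $21 = $1,680
Total COGS = $2,436 + $5,775 + $1,680 = $9,891
Ending inventory: 49 @ $23 + 132 @ $21 = $3,899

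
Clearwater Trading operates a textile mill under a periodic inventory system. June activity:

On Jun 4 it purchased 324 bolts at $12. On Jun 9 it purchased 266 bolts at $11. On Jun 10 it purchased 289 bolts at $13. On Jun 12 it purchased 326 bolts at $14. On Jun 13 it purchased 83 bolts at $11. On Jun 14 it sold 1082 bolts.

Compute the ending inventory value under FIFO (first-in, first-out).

Ending inventory = $2,635

Jun 14, 1082 sold [FIFO — oldest first]: 324 @ $12 + 266 @ $11 + 289 @ $13 + 203 @ $14 = $13,413
Ending inventory: 123 @ $14 + 83 @ $11 = $2,635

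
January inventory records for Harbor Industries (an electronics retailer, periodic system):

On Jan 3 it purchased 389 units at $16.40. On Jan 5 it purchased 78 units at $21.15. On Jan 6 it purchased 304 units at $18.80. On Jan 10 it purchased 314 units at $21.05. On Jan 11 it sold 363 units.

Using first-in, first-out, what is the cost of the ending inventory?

Jan 11, 363 sold [FIFO — oldest first]: 363 @ $16.40 = $5,953.20
Ending inventory: 26 @ $16.40 + 78 @ $21.15 + 304 @ $18.80 + 314 @ $21.05 = $14,401.00

Ending inventory = $14,401.00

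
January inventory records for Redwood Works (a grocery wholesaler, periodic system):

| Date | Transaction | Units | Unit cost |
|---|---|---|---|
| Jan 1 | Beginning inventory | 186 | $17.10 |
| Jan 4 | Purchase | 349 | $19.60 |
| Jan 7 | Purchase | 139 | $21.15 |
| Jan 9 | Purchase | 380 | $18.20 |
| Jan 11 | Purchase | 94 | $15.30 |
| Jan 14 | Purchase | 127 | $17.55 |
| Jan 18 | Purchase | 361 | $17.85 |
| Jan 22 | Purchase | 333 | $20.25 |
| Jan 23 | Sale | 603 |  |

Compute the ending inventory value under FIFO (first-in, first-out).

Jan 23, 603 sold [FIFO — oldest first]: 186 @ $17.10 + 349 @ $19.60 + 68 @ $21.15 = $11,459.20
Ending inventory: 71 @ $21.15 + 380 @ $18.20 + 94 @ $15.30 + 127 @ $17.55 + 361 @ $17.85 + 333 @ $20.25 = $25,271.80

Ending inventory = $25,271.80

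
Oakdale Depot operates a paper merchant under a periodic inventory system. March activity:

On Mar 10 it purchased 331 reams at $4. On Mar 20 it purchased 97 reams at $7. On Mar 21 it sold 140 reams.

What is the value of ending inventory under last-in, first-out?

Ending inventory = $1,152

Mar 21, 140 sold [LIFO — newest first]: 97 @ $7 + 43 @ $4 = $851
Ending inventory: 288 @ $4 = $1,152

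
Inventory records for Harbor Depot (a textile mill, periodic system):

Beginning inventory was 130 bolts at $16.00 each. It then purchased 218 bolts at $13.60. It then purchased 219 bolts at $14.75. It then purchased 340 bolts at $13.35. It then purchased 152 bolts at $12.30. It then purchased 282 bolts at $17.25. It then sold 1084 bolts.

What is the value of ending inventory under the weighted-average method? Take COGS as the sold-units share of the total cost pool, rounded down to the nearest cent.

Ending inventory = $3,746.37

Sale 1, sell 1084: 1084/1341 × $19,548.15 → $15,801.78
Ending inventory (cost pool remaining) = $3,746.37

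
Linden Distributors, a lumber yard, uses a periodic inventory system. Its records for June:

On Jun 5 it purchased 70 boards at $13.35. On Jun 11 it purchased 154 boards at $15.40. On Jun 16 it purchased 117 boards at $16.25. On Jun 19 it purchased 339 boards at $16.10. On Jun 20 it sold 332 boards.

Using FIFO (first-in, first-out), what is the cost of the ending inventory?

Ending inventory = $5,604.15

Jun 20, 332 sold [FIFO — oldest first]: 70 @ $13.35 + 154 @ $15.40 + 108 @ $16.25 = $5,061.10
Ending inventory: 9 @ $16.25 + 339 @ $16.10 = $5,604.15
Check: goods available $10,665.25 = COGS $5,061.10 + ending $5,604.15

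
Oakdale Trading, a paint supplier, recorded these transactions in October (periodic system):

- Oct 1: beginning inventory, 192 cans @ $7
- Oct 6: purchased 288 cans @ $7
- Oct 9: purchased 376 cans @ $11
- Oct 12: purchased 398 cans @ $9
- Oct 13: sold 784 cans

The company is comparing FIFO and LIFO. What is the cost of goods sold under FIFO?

COGS = $6,704

FIFO COGS: 192 @ $7 + 288 @ $7 + 304 @ $11 = $6,704
LIFO COGS: 398 @ $9 + 376 @ $11 + 10 @ $7 = $7,788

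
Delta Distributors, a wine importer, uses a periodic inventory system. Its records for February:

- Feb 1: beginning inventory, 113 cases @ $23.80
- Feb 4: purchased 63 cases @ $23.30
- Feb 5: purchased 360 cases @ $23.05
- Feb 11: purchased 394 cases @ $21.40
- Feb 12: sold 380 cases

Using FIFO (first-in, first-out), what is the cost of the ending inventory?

Feb 12, 380 sold [FIFO — oldest first]: 113 @ $23.80 + 63 @ $23.30 + 204 @ $23.05 = $8,859.50
Ending inventory: 156 @ $23.05 + 394 @ $21.40 = $12,027.40
Check: goods available $20,886.90 = COGS $8,859.50 + ending $12,027.40

Ending inventory = $12,027.40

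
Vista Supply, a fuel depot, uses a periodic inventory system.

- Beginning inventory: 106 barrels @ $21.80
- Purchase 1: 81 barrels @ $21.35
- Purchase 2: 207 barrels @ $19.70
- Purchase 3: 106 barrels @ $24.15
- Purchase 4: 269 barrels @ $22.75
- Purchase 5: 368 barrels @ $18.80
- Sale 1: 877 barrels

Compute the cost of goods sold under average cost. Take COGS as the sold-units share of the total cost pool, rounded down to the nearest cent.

COGS = $18,292.89

Sale 1, sell 877: 877/1137 × $23,716.10 → $18,292.89
Ending inventory (cost pool remaining) = $5,423.21
Check: goods available $23,716.10 = COGS $18,292.89 + ending $5,423.21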